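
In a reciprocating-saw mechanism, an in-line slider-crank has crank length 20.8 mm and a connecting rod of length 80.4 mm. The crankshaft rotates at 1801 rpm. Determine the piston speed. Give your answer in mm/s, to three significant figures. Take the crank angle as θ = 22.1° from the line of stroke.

1830

ω = 2π·1801/60 = 188.6 rad/s
For an in-line slider-crank, x = r cosθ + √(L² − r² sin²θ), so v = −rω sinθ·[1 + r cosθ/√(L² − r² sin²θ)].
With r = 0.0208 m, L = 0.0804 m, θ = 22.1°: √(L² − r² sin²θ) = 0.080018 m.
v = −0.0208·188.6·0.37622·[1 + 0.0208·0.92653/0.080018] = -1.8313 m/s.
|v| = 1.8313 m/s = 1831.3 mm/s.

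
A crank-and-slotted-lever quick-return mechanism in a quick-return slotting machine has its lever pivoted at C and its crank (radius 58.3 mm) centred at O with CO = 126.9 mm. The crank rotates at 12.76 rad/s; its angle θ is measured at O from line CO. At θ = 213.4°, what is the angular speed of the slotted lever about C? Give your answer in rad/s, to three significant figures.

4.96

ω = 12.76 rad/s
Crank pin A relative to C: A = (d + r cosθ, r sinθ); lever angle φ = atan2(r sinθ, d + r cosθ).
Differentiating tanφ: φ̇ = rω(d cosθ + r)/(d² + r² + 2dr cosθ).
d² + r² + 2dr cosθ = |CA|² = 0.00714964 m²;  d cosθ + r = -0.047642 m.
|ω_lever| = |0.0583·12.76·-0.047642| / 0.00714964 = 4.9571 rad/s.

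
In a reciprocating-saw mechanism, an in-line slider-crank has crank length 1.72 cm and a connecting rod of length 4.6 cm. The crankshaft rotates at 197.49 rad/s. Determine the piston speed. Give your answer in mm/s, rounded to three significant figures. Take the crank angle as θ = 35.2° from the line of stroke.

2570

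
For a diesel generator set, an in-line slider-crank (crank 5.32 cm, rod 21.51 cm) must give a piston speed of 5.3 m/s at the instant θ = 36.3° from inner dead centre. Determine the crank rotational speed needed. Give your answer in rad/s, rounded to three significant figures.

140

For an in-line slider-crank, |v_piston| = rω|sinθ|·[1 + r cosθ/√(L² − r² sin²θ)].
With r = 0.0532 m, L = 0.2151 m, θ = 36.3°: the bracketed kinematic factor |dx/dθ| = 0.037841 m.
ω = v/|dx/dθ| = 5.3/0.037841 = 140.06 rad/s.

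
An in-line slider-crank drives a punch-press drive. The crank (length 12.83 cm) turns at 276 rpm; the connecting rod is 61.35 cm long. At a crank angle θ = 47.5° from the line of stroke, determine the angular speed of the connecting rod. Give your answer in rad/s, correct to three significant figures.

4.13

ω = 28.9 rad/s (converted from 276 rpm).
The rod makes angle φ with the slider axis where L sinφ = r sinθ; differentiating, L cosφ·φ̇ = r ω cosθ.
L cosφ = √(L² − r² sin²θ) = 0.60616 m.
|ω_rod| = r ω |cosθ| / √(L² − r² sin²θ) = 0.1283·28.9·0.67559/0.60616 = 4.1329 rad/s.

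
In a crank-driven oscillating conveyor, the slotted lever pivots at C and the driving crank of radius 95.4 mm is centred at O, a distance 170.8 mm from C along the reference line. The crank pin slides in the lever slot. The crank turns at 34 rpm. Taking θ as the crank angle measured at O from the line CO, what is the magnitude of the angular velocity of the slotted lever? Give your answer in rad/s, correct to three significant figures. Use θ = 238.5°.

0.0984

ω = 3.56 rad/s (from 34 rpm).
Crank pin A relative to C: A = (d + r cosθ, r sinθ); lever angle φ = atan2(r sinθ, d + r cosθ).
Differentiating tanφ: φ̇ = rω(d cosθ + r)/(d² + r² + 2dr cosθ).
d² + r² + 2dr cosθ = |CA|² = 0.0212463 m²;  d cosθ + r = +0.0061572 m.
|ω_lever| = |0.0954·3.56·+0.0061572| / 0.0212463 = 0.098437 rad/s.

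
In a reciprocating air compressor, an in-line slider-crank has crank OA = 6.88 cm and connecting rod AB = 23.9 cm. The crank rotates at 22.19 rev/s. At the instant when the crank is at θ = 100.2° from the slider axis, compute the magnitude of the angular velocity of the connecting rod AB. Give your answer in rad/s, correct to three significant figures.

ω = 139.4 rad/s (converted from 22.19 rev/s).
The rod makes angle φ with the slider axis where L sinφ = r sinθ; differentiating, L cosφ·φ̇ = r ω cosθ.
L cosφ = √(L² − r² sin²θ) = 0.22921 m.
|ω_rod| = r ω |cosθ| / √(L² − r² sin²θ) = 0.0688·139.4·0.17708/0.22921 = 7.411 rad/s.

7.41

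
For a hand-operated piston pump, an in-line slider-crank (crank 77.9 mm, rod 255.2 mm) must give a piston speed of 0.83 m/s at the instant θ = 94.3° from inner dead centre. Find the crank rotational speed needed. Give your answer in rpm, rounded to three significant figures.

For an in-line slider-crank, |v_piston| = rω|sinθ|·[1 + r cosθ/√(L² − r² sin²θ)].
With r = 0.0779 m, L = 0.2552 m, θ = 94.3°: the bracketed kinematic factor |dx/dθ| = 0.075814 m.
ω = v/|dx/dθ| = 0.83/0.075814 = 10.948 rad/s.
N = 60ω/(2π) = 104.54 rpm.

105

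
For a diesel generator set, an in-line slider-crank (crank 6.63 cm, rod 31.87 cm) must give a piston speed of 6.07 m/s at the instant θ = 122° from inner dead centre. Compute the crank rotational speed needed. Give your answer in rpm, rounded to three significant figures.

For an in-line slider-crank, |v_piston| = rω|sinθ|·[1 + r cosθ/√(L² − r² sin²θ)].
With r = 0.0663 m, L = 0.3187 m, θ = 122°: the bracketed kinematic factor |dx/dθ| = 0.049928 m.
ω = v/|dx/dθ| = 6.07/0.049928 = 121.57 rad/s.
N = 60ω/(2π) = 1160.9 rpm.

1160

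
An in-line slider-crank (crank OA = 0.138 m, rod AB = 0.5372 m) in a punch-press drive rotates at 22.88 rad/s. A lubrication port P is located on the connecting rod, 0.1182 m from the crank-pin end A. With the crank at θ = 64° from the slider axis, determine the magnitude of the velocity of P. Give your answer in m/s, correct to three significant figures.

ω = 22.88 rad/s.  Crank-pin speed |V_A| = rω = 3.1574 m/s, perpendicular to OA.
Rod angle: sinφ = −(r/L) sinθ ⇒ φ = -13.349°; ω_rod = −rω cosθ/√(L²−r²sin²θ) = -2.6481 rad/s.
V_P = V_A + ω_rod × AP, with AP = 0.1182 m along the rod.
Components: V_Px = −rω sinθ − a·ω_rod·sinφ = -2.9102 m/s;  V_Py = rω cosθ + a·ω_rod·cosφ = +1.0796 m/s.
|V_P| = √(V_Px² + V_Py²) = 3.104 m/s.

3.10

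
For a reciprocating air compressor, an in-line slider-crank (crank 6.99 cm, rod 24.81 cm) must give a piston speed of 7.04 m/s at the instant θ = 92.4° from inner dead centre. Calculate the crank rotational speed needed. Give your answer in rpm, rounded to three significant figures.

975

For an in-line slider-crank, |v_piston| = rω|sinθ|·[1 + r cosθ/√(L² − r² sin²θ)].
With r = 0.0699 m, L = 0.2481 m, θ = 92.4°: the bracketed kinematic factor |dx/dθ| = 0.06898 m.
ω = v/|dx/dθ| = 7.04/0.06898 = 102.06 rad/s.
N = 60ω/(2π) = 974.59 rpm.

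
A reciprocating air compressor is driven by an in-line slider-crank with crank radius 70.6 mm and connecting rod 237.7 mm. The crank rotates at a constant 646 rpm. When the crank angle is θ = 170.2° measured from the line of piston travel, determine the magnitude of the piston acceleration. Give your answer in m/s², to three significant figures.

228

ω = 2π·646/60 = 67.65 rad/s
x(θ) = r cosθ + √(L² − r² sin²θ); with ω constant, a = ω²·d²x/dθ².
d²x/dθ² = −r cosθ − r²(cos2θ)/√u − r⁴ sin²2θ/(4u^{3/2}),  u = L² − r² sin²θ = 0.0563569 m².
Substituting r = 0.0706 m, L = 0.2377 m, θ = 170.2°: d²x/dθ² = +0.049738 m.
a = ω²·d²x/dθ² = (67.65)²·(+0.049738) = +227.62 m/s²;  |a| = 227.62 m/s².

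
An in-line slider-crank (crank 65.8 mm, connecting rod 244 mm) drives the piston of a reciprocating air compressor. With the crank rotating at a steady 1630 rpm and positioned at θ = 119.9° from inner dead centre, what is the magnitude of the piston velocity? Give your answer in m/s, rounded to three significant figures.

ω = 2π·1630/60 = 170.7 rad/s
For an in-line slider-crank, x = r cosθ + √(L² − r² sin²θ), so v = −rω sinθ·[1 + r cosθ/√(L² − r² sin²θ)].
With r = 0.0658 m, L = 0.244 m, θ = 119.9°: √(L² − r² sin²θ) = 0.23724 m.
v = −0.0658·170.7·0.86690·[1 + 0.0658·-0.49849/0.23724] = -8.3905 m/s.
|v| = 8.3905 m/s.

8.39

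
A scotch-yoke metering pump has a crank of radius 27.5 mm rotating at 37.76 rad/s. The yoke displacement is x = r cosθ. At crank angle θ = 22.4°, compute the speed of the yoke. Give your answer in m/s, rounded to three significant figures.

0.396

ω = 37.76 rad/s
x = r cosθ ⇒ ẋ = −rω sinθ.
|v| = rω|sinθ| = 0.0275·37.76·|sin 22.4°| = 0.3957 m/s.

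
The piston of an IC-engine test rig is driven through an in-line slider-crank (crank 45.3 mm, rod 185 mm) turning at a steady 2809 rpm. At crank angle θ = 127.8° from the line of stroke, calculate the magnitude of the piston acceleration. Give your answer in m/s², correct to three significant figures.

ω = 2π·2809/60 = 294.2 rad/s
x(θ) = r cosθ + √(L² − r² sin²θ); with ω constant, a = ω²·d²x/dθ².
d²x/dθ² = −r cosθ − r²(cos2θ)/√u − r⁴ sin²2θ/(4u^{3/2}),  u = L² − r² sin²θ = 0.0329438 m².
Substituting r = 0.0453 m, L = 0.185 m, θ = 127.8°: d²x/dθ² = +0.030411 m.
a = ω²·d²x/dθ² = (294.2)²·(+0.030411) = +2631.4 m/s²;  |a| = 2631.4 m/s².

2630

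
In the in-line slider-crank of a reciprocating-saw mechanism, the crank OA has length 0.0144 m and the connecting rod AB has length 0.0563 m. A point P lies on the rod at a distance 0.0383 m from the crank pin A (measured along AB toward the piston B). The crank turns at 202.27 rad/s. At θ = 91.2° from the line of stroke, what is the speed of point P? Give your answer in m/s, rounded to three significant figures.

2.90

ω = 202.3 rad/s.  Crank-pin speed |V_A| = rω = 2.9127 m/s, perpendicular to OA.
Rod angle: sinφ = −(r/L) sinθ ⇒ φ = -14.816°; ω_rod = −rω cosθ/√(L²−r²sin²θ) = +1.1207 rad/s.
V_P = V_A + ω_rod × AP, with AP = 0.0383 m along the rod.
Components: V_Px = −rω sinθ − a·ω_rod·sinφ = -2.9011 m/s;  V_Py = rω cosθ + a·ω_rod·cosφ = -0.019502 m/s.
|V_P| = √(V_Px² + V_Py²) = 2.9011 m/s.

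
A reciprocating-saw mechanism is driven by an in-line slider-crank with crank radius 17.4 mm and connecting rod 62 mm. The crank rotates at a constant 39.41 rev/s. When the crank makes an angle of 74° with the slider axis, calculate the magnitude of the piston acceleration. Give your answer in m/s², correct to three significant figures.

ω = 2π·39.4 = 247.6 rad/s
x(θ) = r cosθ + √(L² − r² sin²θ); with ω constant, a = ω²·d²x/dθ².
d²x/dθ² = −r cosθ − r²(cos2θ)/√u − r⁴ sin²2θ/(4u^{3/2}),  u = L² − r² sin²θ = 0.00356424 m².
Substituting r = 0.0174 m, L = 0.062 m, θ = 74°: d²x/dθ² = -0.00052567 m.
a = ω²·d²x/dθ² = (247.6)²·(-0.00052567) = -32.232 m/s²;  |a| = 32.232 m/s².

32.2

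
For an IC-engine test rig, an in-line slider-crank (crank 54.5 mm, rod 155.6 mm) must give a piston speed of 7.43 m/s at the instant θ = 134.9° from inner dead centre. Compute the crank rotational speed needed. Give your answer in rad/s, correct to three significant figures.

258

For an in-line slider-crank, |v_piston| = rω|sinθ|·[1 + r cosθ/√(L² − r² sin²θ)].
With r = 0.0545 m, L = 0.1556 m, θ = 134.9°: the bracketed kinematic factor |dx/dθ| = 0.028752 m.
ω = v/|dx/dθ| = 7.43/0.028752 = 258.42 rad/s.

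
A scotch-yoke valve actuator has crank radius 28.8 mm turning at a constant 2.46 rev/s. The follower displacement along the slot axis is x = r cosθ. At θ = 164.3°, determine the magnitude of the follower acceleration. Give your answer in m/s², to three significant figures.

6.62

ω = 15.46 rad/s (from 2.46 rev/s).
x = r cosθ ⇒ ẍ = −rω² cosθ (ω constant).
|a| = rω²|cosθ| = 0.0288·(15.46)²·|cos 164.3°| = 6.6238 m/s².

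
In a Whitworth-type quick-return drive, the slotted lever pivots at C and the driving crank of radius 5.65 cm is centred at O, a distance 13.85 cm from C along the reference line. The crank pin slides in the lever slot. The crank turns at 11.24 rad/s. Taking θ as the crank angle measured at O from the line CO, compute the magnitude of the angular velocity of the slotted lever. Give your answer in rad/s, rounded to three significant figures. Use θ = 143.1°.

ω = 11.24 rad/s
Crank pin A relative to C: A = (d + r cosθ, r sinθ); lever angle φ = atan2(r sinθ, d + r cosθ).
Differentiating tanφ: φ̇ = rω(d cosθ + r)/(d² + r² + 2dr cosθ).
d² + r² + 2dr cosθ = |CA|² = 0.00985904 m²;  d cosθ + r = -0.054256 m.
|ω_lever| = |0.0565·11.24·-0.054256| / 0.00985904 = 3.4949 rad/s.

3.49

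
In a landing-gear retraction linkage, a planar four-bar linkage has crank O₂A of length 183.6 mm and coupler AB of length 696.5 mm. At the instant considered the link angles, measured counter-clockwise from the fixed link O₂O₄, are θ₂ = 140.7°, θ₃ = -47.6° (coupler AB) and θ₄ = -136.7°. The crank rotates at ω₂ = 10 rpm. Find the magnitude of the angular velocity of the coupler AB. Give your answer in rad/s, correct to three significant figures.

ω₂ = 1.047 rad/s (from 10 rpm).
Differentiating the loop-closure r₂e^{iθ₂}+r₃e^{iθ₃}=r₁+r₄e^{iθ₄} gives r₂ω₂e^{iθ₂}+r₃ω₃e^{iθ₃}=r₄ω₄e^{iθ₄}.
Eliminating the other unknown: ω₃ = r₂ω₂ sin(θ₄−θ₂) / [r₃ sin(θ₃−θ₄)].
Numerator sine = +0.99167; denominator sine = +0.99988.
Result = 0.1836·1.047·(+0.99167) / (0.6965·(+0.99988)) = +0.27378 rad/s; magnitude 0.27378 rad/s.

0.274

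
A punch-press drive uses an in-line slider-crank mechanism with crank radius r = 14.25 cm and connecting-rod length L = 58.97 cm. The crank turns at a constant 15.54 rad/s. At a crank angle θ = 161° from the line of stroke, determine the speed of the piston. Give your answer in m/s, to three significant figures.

0.556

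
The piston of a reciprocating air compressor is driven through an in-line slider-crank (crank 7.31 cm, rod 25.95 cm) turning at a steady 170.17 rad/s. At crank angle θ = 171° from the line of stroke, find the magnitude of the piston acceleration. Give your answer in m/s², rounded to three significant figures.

1520

ω = 170.2 rad/s
x(θ) = r cosθ + √(L² − r² sin²θ); with ω constant, a = ω²·d²x/dθ².
d²x/dθ² = −r cosθ − r²(cos2θ)/√u − r⁴ sin²2θ/(4u^{3/2}),  u = L² − r² sin²θ = 0.0672095 m².
Substituting r = 0.0731 m, L = 0.2595 m, θ = 171°: d²x/dθ² = +0.052558 m.
a = ω²·d²x/dθ² = (170.2)²·(+0.052558) = +1522 m/s²;  |a| = 1522 m/s².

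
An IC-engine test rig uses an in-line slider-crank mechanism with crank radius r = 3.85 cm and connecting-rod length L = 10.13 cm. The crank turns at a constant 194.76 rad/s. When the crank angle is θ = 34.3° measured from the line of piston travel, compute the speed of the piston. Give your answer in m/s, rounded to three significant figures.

5.58

ω = 194.8 rad/s
For an in-line slider-crank, x = r cosθ + √(L² − r² sin²θ), so v = −rω sinθ·[1 + r cosθ/√(L² − r² sin²θ)].
With r = 0.0385 m, L = 0.1013 m, θ = 34.3°: √(L² − r² sin²θ) = 0.098949 m.
v = −0.0385·194.8·0.56353·[1 + 0.0385·0.82610/0.098949] = -5.5836 m/s.
|v| = 5.5836 m/s.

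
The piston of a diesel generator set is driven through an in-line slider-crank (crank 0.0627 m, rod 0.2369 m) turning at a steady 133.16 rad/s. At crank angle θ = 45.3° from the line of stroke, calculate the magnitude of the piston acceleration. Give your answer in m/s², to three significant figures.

ω = 133.2 rad/s
x(θ) = r cosθ + √(L² − r² sin²θ); with ω constant, a = ω²·d²x/dθ².
d²x/dθ² = −r cosθ − r²(cos2θ)/√u − r⁴ sin²2θ/(4u^{3/2}),  u = L² − r² sin²θ = 0.0541354 m².
Substituting r = 0.0627 m, L = 0.2369 m, θ = 45.3°: d²x/dθ² = -0.044233 m.
a = ω²·d²x/dθ² = (133.2)²·(-0.044233) = -784.31 m/s²;  |a| = 784.31 m/s².

784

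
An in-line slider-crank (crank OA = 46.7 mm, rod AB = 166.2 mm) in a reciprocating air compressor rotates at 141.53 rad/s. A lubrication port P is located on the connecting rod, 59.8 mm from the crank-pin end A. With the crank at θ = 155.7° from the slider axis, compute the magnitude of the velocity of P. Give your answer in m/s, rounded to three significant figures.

4.58

ω = 141.5 rad/s.  Crank-pin speed |V_A| = rω = 6.6095 m/s, perpendicular to OA.
Rod angle: sinφ = −(r/L) sinθ ⇒ φ = -6.640°; ω_rod = −rω cosθ/√(L²−r²sin²θ) = +36.489 rad/s.
V_P = V_A + ω_rod × AP, with AP = 0.0598 m along the rod.
Components: V_Px = −rω sinθ − a·ω_rod·sinφ = -2.4676 m/s;  V_Py = rω cosθ + a·ω_rod·cosφ = -3.8564 m/s.
|V_P| = √(V_Px² + V_Py²) = 4.5783 m/s.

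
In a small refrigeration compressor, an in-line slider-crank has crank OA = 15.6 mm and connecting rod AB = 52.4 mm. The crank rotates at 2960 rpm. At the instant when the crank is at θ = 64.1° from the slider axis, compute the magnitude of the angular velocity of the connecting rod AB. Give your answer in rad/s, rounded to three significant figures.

ω = 310 rad/s (converted from 2960 rpm).
The rod makes angle φ with the slider axis where L sinφ = r sinθ; differentiating, L cosφ·φ̇ = r ω cosθ.
L cosφ = √(L² − r² sin²θ) = 0.050486 m.
|ω_rod| = r ω |cosθ| / √(L² − r² sin²θ) = 0.0156·310·0.43680/0.050486 = 41.837 rad/s.

41.8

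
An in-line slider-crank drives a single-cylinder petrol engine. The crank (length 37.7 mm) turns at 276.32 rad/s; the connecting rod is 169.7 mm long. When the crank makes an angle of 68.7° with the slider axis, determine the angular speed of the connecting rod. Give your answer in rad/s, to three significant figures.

ω = 276.3 rad/s
The rod makes angle φ with the slider axis where L sinφ = r sinθ; differentiating, L cosφ·φ̇ = r ω cosθ.
L cosφ = √(L² − r² sin²θ) = 0.16603 m.
|ω_rod| = r ω |cosθ| / √(L² − r² sin²θ) = 0.0377·276.3·0.36325/0.16603 = 22.792 rad/s.

22.8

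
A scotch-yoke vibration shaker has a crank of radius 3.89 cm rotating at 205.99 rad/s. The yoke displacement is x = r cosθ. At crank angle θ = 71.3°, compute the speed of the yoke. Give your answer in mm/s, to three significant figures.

7590

ω = 206 rad/s
x = r cosθ ⇒ ẋ = −rω sinθ.
|v| = rω|sinθ| = 0.0389·206·|sin 71.3°| = 7.59 m/s = 7590 mm/s.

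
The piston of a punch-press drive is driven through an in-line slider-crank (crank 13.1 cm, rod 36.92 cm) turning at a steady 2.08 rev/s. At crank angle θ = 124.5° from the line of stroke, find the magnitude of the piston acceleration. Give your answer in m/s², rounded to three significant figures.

15.4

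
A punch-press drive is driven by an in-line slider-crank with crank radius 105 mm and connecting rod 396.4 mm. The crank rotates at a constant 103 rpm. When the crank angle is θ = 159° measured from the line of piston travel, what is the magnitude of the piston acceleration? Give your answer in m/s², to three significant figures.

ω = 2π·103/60 = 10.79 rad/s
x(θ) = r cosθ + √(L² − r² sin²θ); with ω constant, a = ω²·d²x/dθ².
d²x/dθ² = −r cosθ − r²(cos2θ)/√u − r⁴ sin²2θ/(4u^{3/2}),  u = L² − r² sin²θ = 0.155717 m².
Substituting r = 0.105 m, L = 0.3964 m, θ = 159°: d²x/dθ² = +0.077042 m.
a = ω²·d²x/dθ² = (10.79)²·(+0.077042) = +8.9631 m/s²;  |a| = 8.9631 m/s².

8.96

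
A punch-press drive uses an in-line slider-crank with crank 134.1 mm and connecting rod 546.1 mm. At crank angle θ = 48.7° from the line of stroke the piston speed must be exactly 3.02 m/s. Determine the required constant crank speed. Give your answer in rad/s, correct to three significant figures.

25.7

For an in-line slider-crank, |v_piston| = rω|sinθ|·[1 + r cosθ/√(L² − r² sin²θ)].
With r = 0.1341 m, L = 0.5461 m, θ = 48.7°: the bracketed kinematic factor |dx/dθ| = 0.11736 m.
ω = v/|dx/dθ| = 3.02/0.11736 = 25.733 rad/s.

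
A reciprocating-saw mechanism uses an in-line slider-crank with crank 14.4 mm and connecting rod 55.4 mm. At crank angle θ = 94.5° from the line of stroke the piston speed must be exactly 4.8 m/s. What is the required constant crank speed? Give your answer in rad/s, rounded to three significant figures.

342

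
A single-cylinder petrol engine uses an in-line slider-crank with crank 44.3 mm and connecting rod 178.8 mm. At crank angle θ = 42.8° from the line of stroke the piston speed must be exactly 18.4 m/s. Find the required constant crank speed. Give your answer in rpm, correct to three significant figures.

4930

For an in-line slider-crank, |v_piston| = rω|sinθ|·[1 + r cosθ/√(L² − r² sin²θ)].
With r = 0.0443 m, L = 0.1788 m, θ = 42.8°: the bracketed kinematic factor |dx/dθ| = 0.03565 m.
ω = v/|dx/dθ| = 18.4/0.03565 = 516.13 rad/s.
N = 60ω/(2π) = 4928.6 rpm.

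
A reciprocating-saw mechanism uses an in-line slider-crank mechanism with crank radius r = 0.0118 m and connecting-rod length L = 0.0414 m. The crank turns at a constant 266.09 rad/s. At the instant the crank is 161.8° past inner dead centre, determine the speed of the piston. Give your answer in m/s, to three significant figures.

ω = 266.1 rad/s
For an in-line slider-crank, x = r cosθ + √(L² − r² sin²θ), so v = −rω sinθ·[1 + r cosθ/√(L² − r² sin²θ)].
With r = 0.0118 m, L = 0.0414 m, θ = 161.8°: √(L² − r² sin²θ) = 0.041236 m.
v = −0.0118·266.1·0.31233·[1 + 0.0118·-0.94997/0.041236] = -0.71409 m/s.
|v| = 0.71409 m/s.

0.714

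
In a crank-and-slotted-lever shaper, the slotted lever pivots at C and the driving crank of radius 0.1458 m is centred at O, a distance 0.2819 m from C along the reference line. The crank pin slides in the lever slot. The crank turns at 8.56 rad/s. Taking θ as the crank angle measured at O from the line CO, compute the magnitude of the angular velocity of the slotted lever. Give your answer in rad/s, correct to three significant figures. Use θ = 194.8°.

ω = 8.56 rad/s
Crank pin A relative to C: A = (d + r cosθ, r sinθ); lever angle φ = atan2(r sinθ, d + r cosθ).
Differentiating tanφ: φ̇ = rω(d cosθ + r)/(d² + r² + 2dr cosθ).
d² + r² + 2dr cosθ = |CA|² = 0.0212504 m²;  d cosθ + r = -0.12675 m.
|ω_lever| = |0.1458·8.56·-0.12675| / 0.0212504 = 7.444 rad/s.

7.44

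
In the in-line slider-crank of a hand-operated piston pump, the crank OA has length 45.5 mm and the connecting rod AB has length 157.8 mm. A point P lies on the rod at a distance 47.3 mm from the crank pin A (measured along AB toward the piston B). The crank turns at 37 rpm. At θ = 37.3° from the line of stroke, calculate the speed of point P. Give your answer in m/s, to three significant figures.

ω = 3.875 rad/s.  Crank-pin speed |V_A| = rω = 0.1763 m/s, perpendicular to OA.
Rod angle: sinφ = −(r/L) sinθ ⇒ φ = -10.063°; ω_rod = −rω cosθ/√(L²−r²sin²θ) = -0.9026 rad/s.
V_P = V_A + ω_rod × AP, with AP = 0.0473 m along the rod.
Components: V_Px = −rω sinθ − a·ω_rod·sinφ = -0.11429 m/s;  V_Py = rω cosθ + a·ω_rod·cosφ = +0.098203 m/s.
|V_P| = √(V_Px² + V_Py²) = 0.15069 m/s.

0.151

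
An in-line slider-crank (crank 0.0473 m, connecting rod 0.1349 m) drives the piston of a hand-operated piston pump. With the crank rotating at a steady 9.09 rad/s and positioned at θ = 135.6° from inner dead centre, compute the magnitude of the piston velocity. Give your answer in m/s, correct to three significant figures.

0.223

ω = 9.09 rad/s
For an in-line slider-crank, x = r cosθ + √(L² − r² sin²θ), so v = −rω sinθ·[1 + r cosθ/√(L² − r² sin²θ)].
With r = 0.0473 m, L = 0.1349 m, θ = 135.6°: √(L² − r² sin²θ) = 0.13078 m.
v = −0.0473·9.09·0.69966·[1 + 0.0473·-0.71447/0.13078] = -0.22309 m/s.
|v| = 0.22309 m/s.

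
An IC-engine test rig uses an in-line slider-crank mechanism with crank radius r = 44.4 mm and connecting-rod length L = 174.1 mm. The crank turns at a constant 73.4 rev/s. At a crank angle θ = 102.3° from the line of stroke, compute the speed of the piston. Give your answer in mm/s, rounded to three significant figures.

ω = 2π·73.4 = 461.2 rad/s
For an in-line slider-crank, x = r cosθ + √(L² − r² sin²θ), so v = −rω sinθ·[1 + r cosθ/√(L² − r² sin²θ)].
With r = 0.0444 m, L = 0.1741 m, θ = 102.3°: √(L² − r² sin²θ) = 0.16861 m.
v = −0.0444·461.2·0.97705·[1 + 0.0444·-0.21303/0.16861] = -18.884 m/s.
|v| = 18.884 m/s = 18884 mm/s.

18900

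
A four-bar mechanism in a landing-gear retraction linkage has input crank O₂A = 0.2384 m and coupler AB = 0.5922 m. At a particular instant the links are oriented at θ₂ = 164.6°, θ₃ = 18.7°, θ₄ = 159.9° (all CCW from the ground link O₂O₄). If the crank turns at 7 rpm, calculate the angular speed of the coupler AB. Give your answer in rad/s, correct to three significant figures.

0.0386

ω₂ = 0.733 rad/s (from 7 rpm).
Differentiating the loop-closure r₂e^{iθ₂}+r₃e^{iθ₃}=r₁+r₄e^{iθ₄} gives r₂ω₂e^{iθ₂}+r₃ω₃e^{iθ₃}=r₄ω₄e^{iθ₄}.
Eliminating the other unknown: ω₃ = r₂ω₂ sin(θ₄−θ₂) / [r₃ sin(θ₃−θ₄)].
Numerator sine = -0.08194; denominator sine = -0.62660.
Result = 0.2384·0.733·(-0.08194) / (0.5922·(-0.62660)) = +0.038589 rad/s; magnitude 0.038589 rad/s.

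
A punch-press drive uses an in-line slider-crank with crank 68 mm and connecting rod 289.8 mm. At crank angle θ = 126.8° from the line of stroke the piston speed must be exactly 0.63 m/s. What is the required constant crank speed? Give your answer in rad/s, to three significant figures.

For an in-line slider-crank, |v_piston| = rω|sinθ|·[1 + r cosθ/√(L² − r² sin²θ)].
With r = 0.068 m, L = 0.2898 m, θ = 126.8°: the bracketed kinematic factor |dx/dθ| = 0.046658 m.
ω = v/|dx/dθ| = 0.63/0.046658 = 13.503 rad/s.

13.5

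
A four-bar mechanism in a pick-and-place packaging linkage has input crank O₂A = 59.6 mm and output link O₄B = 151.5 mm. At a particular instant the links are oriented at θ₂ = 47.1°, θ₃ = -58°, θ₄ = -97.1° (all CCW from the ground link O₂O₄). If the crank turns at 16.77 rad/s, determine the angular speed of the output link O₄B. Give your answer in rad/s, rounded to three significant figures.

10.1

ω₂ = 16.77 rad/s
Differentiating the loop-closure r₂e^{iθ₂}+r₃e^{iθ₃}=r₁+r₄e^{iθ₄} gives r₂ω₂e^{iθ₂}+r₃ω₃e^{iθ₃}=r₄ω₄e^{iθ₄}.
Eliminating the other unknown: ω₄ = r₂ω₂ sin(θ₂−θ₃) / [r₄ sin(θ₄−θ₃)].
Numerator sine = +0.96547; denominator sine = -0.63068.
Result = 0.0596·16.77·(+0.96547) / (0.1515·(-0.63068)) = -10.1 rad/s; magnitude 10.1 rad/s.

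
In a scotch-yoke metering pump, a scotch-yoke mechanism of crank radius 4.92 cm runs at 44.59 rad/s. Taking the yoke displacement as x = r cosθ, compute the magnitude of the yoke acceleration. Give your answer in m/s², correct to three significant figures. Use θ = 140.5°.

75.5

ω = 44.59 rad/s
x = r cosθ ⇒ ẍ = −rω² cosθ (ω constant).
|a| = rω²|cosθ| = 0.0492·(44.59)²·|cos 140.5°| = 75.482 m/s².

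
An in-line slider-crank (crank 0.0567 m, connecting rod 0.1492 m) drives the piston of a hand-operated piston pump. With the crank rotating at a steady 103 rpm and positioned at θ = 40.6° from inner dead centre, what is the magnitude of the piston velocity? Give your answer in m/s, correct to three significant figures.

0.517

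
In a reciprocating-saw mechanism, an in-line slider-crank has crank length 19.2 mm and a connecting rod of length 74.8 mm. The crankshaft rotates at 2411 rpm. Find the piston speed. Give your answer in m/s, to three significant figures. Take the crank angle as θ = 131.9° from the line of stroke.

2.98

ω = 2π·2411/60 = 252.5 rad/s
For an in-line slider-crank, x = r cosθ + √(L² − r² sin²θ), so v = −rω sinθ·[1 + r cosθ/√(L² − r² sin²θ)].
With r = 0.0192 m, L = 0.0748 m, θ = 131.9°: √(L² − r² sin²θ) = 0.073422 m.
v = −0.0192·252.5·0.74431·[1 + 0.0192·-0.66783/0.073422] = -2.978 m/s.
|v| = 2.978 m/s.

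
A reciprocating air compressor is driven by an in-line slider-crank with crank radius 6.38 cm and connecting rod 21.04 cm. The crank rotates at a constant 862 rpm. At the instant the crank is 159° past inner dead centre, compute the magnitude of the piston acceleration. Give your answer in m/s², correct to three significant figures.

366

ω = 2π·862/60 = 90.27 rad/s
x(θ) = r cosθ + √(L² − r² sin²θ); with ω constant, a = ω²·d²x/dθ².
d²x/dθ² = −r cosθ − r²(cos2θ)/√u − r⁴ sin²2θ/(4u^{3/2}),  u = L² − r² sin²θ = 0.0437454 m².
Substituting r = 0.0638 m, L = 0.2104 m, θ = 159°: d²x/dθ² = +0.044897 m.
a = ω²·d²x/dθ² = (90.27)²·(+0.044897) = +365.84 m/s²;  |a| = 365.84 m/s².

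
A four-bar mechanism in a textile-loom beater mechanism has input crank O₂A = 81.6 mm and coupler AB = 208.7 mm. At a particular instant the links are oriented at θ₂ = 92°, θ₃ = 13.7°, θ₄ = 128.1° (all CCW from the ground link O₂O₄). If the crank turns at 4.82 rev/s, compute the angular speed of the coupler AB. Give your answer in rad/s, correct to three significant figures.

7.66

ω₂ = 30.28 rad/s (from 4.82 rev/s).
Differentiating the loop-closure r₂e^{iθ₂}+r₃e^{iθ₃}=r₁+r₄e^{iθ₄} gives r₂ω₂e^{iθ₂}+r₃ω₃e^{iθ₃}=r₄ω₄e^{iθ₄}.
Eliminating the other unknown: ω₃ = r₂ω₂ sin(θ₄−θ₂) / [r₃ sin(θ₃−θ₄)].
Numerator sine = +0.58920; denominator sine = -0.91068.
Result = 0.0816·30.28·(+0.58920) / (0.2087·(-0.91068)) = -7.661 rad/s; magnitude 7.661 rad/s.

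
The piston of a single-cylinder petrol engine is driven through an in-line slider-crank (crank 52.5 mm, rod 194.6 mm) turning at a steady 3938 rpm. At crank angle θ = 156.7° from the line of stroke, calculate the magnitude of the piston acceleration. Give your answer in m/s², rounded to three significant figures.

ω = 2π·3938/60 = 412.4 rad/s
x(θ) = r cosθ + √(L² − r² sin²θ); with ω constant, a = ω²·d²x/dθ².
d²x/dθ² = −r cosθ − r²(cos2θ)/√u − r⁴ sin²2θ/(4u^{3/2}),  u = L² − r² sin²θ = 0.0374379 m².
Substituting r = 0.0525 m, L = 0.1946 m, θ = 156.7°: d²x/dθ² = +0.038292 m.
a = ω²·d²x/dθ² = (412.4)²·(+0.038292) = +6512.1 m/s²;  |a| = 6512.1 m/s².

6510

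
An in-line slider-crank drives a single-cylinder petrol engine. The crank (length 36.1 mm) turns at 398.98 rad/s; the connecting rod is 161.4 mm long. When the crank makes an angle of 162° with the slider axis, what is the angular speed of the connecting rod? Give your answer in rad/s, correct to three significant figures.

85.1

ω = 399 rad/s
The rod makes angle φ with the slider axis where L sinφ = r sinθ; differentiating, L cosφ·φ̇ = r ω cosθ.
L cosφ = √(L² − r² sin²θ) = 0.16101 m.
|ω_rod| = r ω |cosθ| / √(L² − r² sin²θ) = 0.0361·399·0.95106/0.16101 = 85.075 rad/s.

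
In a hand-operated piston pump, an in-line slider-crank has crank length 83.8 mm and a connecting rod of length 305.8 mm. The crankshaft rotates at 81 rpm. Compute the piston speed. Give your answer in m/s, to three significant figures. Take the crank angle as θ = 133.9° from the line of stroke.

0.413

ω = 2π·81/60 = 8.482 rad/s
For an in-line slider-crank, x = r cosθ + √(L² − r² sin²θ), so v = −rω sinθ·[1 + r cosθ/√(L² − r² sin²θ)].
With r = 0.0838 m, L = 0.3058 m, θ = 133.9°: √(L² − r² sin²θ) = 0.29978 m.
v = −0.0838·8.482·0.72055·[1 + 0.0838·-0.69340/0.29978] = -0.4129 m/s.
|v| = 0.4129 m/s.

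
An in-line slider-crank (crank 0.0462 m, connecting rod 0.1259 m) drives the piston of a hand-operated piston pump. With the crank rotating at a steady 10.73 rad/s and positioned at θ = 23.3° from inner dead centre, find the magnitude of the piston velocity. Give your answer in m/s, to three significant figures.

ω = 10.73 rad/s
For an in-line slider-crank, x = r cosθ + √(L² − r² sin²θ), so v = −rω sinθ·[1 + r cosθ/√(L² − r² sin²θ)].
With r = 0.0462 m, L = 0.1259 m, θ = 23.3°: √(L² − r² sin²θ) = 0.12457 m.
v = −0.0462·10.73·0.39555·[1 + 0.0462·0.91845/0.12457] = -0.26288 m/s.
|v| = 0.26288 m/s.

0.263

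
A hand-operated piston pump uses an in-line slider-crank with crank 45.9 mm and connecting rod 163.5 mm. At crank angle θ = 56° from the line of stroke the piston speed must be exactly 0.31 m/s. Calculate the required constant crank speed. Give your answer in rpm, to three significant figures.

67.0

For an in-line slider-crank, |v_piston| = rω|sinθ|·[1 + r cosθ/√(L² − r² sin²θ)].
With r = 0.0459 m, L = 0.1635 m, θ = 56°: the bracketed kinematic factor |dx/dθ| = 0.044195 m.
ω = v/|dx/dθ| = 0.31/0.044195 = 7.0143 rad/s.
N = 60ω/(2π) = 66.982 rpm.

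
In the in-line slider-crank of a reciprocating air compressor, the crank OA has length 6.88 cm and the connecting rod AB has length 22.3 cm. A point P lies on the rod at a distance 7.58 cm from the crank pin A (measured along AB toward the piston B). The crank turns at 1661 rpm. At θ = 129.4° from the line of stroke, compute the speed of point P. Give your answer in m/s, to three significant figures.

9.97

ω = 173.9 rad/s.  Crank-pin speed |V_A| = rω = 11.967 m/s, perpendicular to OA.
Rod angle: sinφ = −(r/L) sinθ ⇒ φ = -13.792°; ω_rod = −rω cosθ/√(L²−r²sin²θ) = +35.073 rad/s.
V_P = V_A + ω_rod × AP, with AP = 0.0758 m along the rod.
Components: V_Px = −rω sinθ − a·ω_rod·sinφ = -8.6135 m/s;  V_Py = rω cosθ + a·ω_rod·cosφ = -5.0139 m/s.
|V_P| = √(V_Px² + V_Py²) = 9.9666 m/s.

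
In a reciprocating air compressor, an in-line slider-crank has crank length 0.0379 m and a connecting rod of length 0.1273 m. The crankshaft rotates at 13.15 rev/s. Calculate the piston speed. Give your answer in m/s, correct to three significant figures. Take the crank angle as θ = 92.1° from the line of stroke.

3.09

ω = 2π·13.2 = 82.62 rad/s
For an in-line slider-crank, x = r cosθ + √(L² − r² sin²θ), so v = −rω sinθ·[1 + r cosθ/√(L² − r² sin²θ)].
With r = 0.0379 m, L = 0.1273 m, θ = 92.1°: √(L² − r² sin²θ) = 0.12154 m.
v = −0.0379·82.62·0.99933·[1 + 0.0379·-0.03664/0.12154] = -3.0936 m/s.
|v| = 3.0936 m/s.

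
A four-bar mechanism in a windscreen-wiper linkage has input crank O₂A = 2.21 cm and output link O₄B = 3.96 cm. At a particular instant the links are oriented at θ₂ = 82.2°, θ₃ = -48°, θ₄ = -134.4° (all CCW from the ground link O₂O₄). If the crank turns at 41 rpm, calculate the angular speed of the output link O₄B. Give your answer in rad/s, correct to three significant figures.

1.83

ω₂ = 4.294 rad/s (from 41 rpm).
Differentiating the loop-closure r₂e^{iθ₂}+r₃e^{iθ₃}=r₁+r₄e^{iθ₄} gives r₂ω₂e^{iθ₂}+r₃ω₃e^{iθ₃}=r₄ω₄e^{iθ₄}.
Eliminating the other unknown: ω₄ = r₂ω₂ sin(θ₂−θ₃) / [r₄ sin(θ₄−θ₃)].
Numerator sine = +0.76380; denominator sine = -0.99803.
Result = 0.0221·4.294·(+0.76380) / (0.0396·(-0.99803)) = -1.8338 rad/s; magnitude 1.8338 rad/s.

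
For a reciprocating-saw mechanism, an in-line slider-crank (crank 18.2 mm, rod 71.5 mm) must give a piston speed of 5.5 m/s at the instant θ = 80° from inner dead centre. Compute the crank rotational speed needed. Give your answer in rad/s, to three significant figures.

For an in-line slider-crank, |v_piston| = rω|sinθ|·[1 + r cosθ/√(L² − r² sin²θ)].
With r = 0.0182 m, L = 0.0715 m, θ = 80°: the bracketed kinematic factor |dx/dθ| = 0.018742 m.
ω = v/|dx/dθ| = 5.5/0.018742 = 293.46 rad/s.

293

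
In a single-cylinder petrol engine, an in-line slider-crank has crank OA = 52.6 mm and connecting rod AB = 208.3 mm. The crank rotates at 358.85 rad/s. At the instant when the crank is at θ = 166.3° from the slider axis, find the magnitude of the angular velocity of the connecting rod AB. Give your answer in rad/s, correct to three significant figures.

88.2

ω = 358.9 rad/s
The rod makes angle φ with the slider axis where L sinφ = r sinθ; differentiating, L cosφ·φ̇ = r ω cosθ.
L cosφ = √(L² − r² sin²θ) = 0.20793 m.
|ω_rod| = r ω |cosθ| / √(L² − r² sin²θ) = 0.0526·358.9·0.97155/0.20793 = 88.197 rad/s.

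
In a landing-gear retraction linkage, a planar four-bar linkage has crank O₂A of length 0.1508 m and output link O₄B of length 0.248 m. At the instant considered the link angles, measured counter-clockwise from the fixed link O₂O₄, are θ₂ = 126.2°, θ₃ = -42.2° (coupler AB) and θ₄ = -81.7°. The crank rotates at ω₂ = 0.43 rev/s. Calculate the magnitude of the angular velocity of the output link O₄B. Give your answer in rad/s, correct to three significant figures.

ω₂ = 2.702 rad/s (from 0.43 rev/s).
Differentiating the loop-closure r₂e^{iθ₂}+r₃e^{iθ₃}=r₁+r₄e^{iθ₄} gives r₂ω₂e^{iθ₂}+r₃ω₃e^{iθ₃}=r₄ω₄e^{iθ₄}.
Eliminating the other unknown: ω₄ = r₂ω₂ sin(θ₂−θ₃) / [r₄ sin(θ₄−θ₃)].
Numerator sine = +0.20108; denominator sine = -0.63608.
Result = 0.1508·2.702·(+0.20108) / (0.248·(-0.63608)) = -0.51934 rad/s; magnitude 0.51934 rad/s.

0.519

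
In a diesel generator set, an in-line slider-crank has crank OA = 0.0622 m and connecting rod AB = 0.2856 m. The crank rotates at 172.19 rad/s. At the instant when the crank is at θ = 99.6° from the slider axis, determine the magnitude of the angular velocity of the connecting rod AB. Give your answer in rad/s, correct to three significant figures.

6.40

ω = 172.2 rad/s
The rod makes angle φ with the slider axis where L sinφ = r sinθ; differentiating, L cosφ·φ̇ = r ω cosθ.
L cosφ = √(L² − r² sin²θ) = 0.27894 m.
|ω_rod| = r ω |cosθ| / √(L² − r² sin²θ) = 0.0622·172.2·0.16677/0.27894 = 6.4033 rad/s.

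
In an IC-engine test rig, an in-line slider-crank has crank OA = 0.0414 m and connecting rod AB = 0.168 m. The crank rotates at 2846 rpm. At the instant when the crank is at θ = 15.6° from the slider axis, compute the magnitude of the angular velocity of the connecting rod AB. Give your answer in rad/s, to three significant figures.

ω = 298 rad/s (converted from 2846 rpm).
The rod makes angle φ with the slider axis where L sinφ = r sinθ; differentiating, L cosφ·φ̇ = r ω cosθ.
L cosφ = √(L² − r² sin²θ) = 0.16763 m.
|ω_rod| = r ω |cosθ| / √(L² − r² sin²θ) = 0.0414·298·0.96316/0.16763 = 70.894 rad/s.

70.9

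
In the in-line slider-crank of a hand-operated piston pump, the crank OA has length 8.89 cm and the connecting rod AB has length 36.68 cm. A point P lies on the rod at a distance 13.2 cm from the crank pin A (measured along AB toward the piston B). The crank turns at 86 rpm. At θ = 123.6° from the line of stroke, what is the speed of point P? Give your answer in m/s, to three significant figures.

0.695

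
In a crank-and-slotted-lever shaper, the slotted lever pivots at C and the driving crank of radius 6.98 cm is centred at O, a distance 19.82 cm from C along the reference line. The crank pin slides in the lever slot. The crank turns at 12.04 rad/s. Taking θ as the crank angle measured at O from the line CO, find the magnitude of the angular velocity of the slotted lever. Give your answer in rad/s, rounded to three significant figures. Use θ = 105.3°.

ω = 12.04 rad/s
Crank pin A relative to C: A = (d + r cosθ, r sinθ); lever angle φ = atan2(r sinθ, d + r cosθ).
Differentiating tanφ: φ̇ = rω(d cosθ + r)/(d² + r² + 2dr cosθ).
d² + r² + 2dr cosθ = |CA|² = 0.0368543 m²;  d cosθ + r = +0.0175 m.
|ω_lever| = |0.0698·12.04·+0.0175| / 0.0368543 = 0.39906 rad/s.

0.399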